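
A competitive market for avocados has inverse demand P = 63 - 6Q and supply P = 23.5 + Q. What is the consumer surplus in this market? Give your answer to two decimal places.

95.53

Equilibrium: 63 - 6Q = 23.5 + Q, so Q* = 5.6429 and P* = 29.1429.
CS is the area between the demand curve and P* from 0 to Q*: (1/2)(5.6429)(33.8571) = 95.5255.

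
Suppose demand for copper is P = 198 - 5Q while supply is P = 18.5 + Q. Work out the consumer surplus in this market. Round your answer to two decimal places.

Set 198 - 5Q = 18.5 + Q, which gives 179.5 = 6Q, so Q* = 29.9167 and P* = 198 - 5(29.9167) = 48.4167.
Consumer surplus is the triangle under demand above P*: (1/2)(29.9167)(198 - 48.4167) = (1/2)(29.9167)(149.5833) = 2237.5174.

2237.52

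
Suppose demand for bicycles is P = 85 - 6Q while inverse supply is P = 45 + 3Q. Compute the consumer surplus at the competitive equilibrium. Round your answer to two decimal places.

59.26

Setting demand equal to supply, 40 = 9Q, so Q* = 4.4444 and P* = 58.3333.
The demand choke price is 85, so CS = (1/2)(Q*)(85 - P*) = (1/2)(4.4444)(26.6667) = 59.2593.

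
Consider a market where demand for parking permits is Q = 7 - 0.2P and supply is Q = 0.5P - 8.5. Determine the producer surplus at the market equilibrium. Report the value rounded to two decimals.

Rewriting demand in inverse form: P = 35 - 5Q.
Rewriting supply in inverse form: P = 17 + 2Q.
Set 35 - 5Q = 17 + 2Q, which gives 18 = 7Q, so Q* = 2.5714 and P* = 35 - 5(2.5714) = 22.1429.
The supply curve's price intercept is 17, so PS = (1/2)(Q*)(P* - 17) = (1/2)(2.5714)(5.1429) = 6.6122.

6.61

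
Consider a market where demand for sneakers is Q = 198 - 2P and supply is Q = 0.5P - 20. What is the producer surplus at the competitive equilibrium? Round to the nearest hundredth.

556.96

Rewriting demand in inverse form: P = 99 - 0.5Q.
Rewriting supply in inverse form: P = 40 + 2Q.
Setting demand equal to supply, 59 = 2.5Q, so Q* = 23.6 and P* = 87.2.
Producer surplus is the triangle above supply below P*: (1/2)(23.6)(87.2 - 40) = (1/2)(23.6)(47.2) = 556.96.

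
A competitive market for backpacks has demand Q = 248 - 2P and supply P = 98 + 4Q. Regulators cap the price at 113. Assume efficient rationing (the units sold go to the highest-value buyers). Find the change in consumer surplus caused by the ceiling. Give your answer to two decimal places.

Rewriting demand in inverse form: P = 124 - 0.5Q.
Free-market equilibrium: 124 - 0.5Q = 98 + 4Q gives Q* = 5.7778, P* = 121.1111.
At P = 113, sellers supply (113 - 98)/4 = 3.75 while buyers want more, so the quantity traded is 3.75 at price 113.
CS goes from (1/2)(5.7778)(2.8889) = 8.3457 to 37.7344 (computed as (124 - 113)(3.75) - (1/2)(0.5)(3.75)^2), a change of 29.3887.

29.39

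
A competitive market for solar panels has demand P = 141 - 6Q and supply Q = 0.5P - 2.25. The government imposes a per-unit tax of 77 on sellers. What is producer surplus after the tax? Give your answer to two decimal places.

Rewriting supply in inverse form: P = 4.5 + 2Q.
Without the tax, 141 - 6Q = 4.5 + 2Q so Q* = 17.0625 and P* = 38.625.
A tax on sellers shifts supply up by 77: 141 - 6Q = 4.5 + 2Q + 77, so Q_t = 7.4375. Buyers pay P_b = 96.375; sellers receive P_s = P_b - 77 = 19.375.
PS = (1/2)(Q_t)(P_s - 4.5) = (1/2)(7.4375)(14.875) = 55.3164.

55.32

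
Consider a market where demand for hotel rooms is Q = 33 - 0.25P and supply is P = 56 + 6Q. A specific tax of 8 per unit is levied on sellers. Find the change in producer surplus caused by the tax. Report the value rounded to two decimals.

-34.56

Rewriting demand in inverse form: P = 132 - 4Q.
Pre-tax equilibrium: 132 - 4Q = 56 + 6Q gives Q* = 7.6, P* = 101.6.
A tax on sellers shifts supply up by 8: 132 - 4Q = 56 + 6Q + 8, so Q_t = 6.8. Buyers pay P_b = 104.8; sellers receive P_s = P_b - 8 = 96.8.
PS falls from (1/2)(7.6)(45.6) = 173.28 to (1/2)(6.8)(40.8) = 138.72, a change of -34.56.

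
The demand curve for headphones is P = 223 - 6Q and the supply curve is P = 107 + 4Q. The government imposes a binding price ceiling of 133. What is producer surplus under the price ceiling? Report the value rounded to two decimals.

Without the control, 223 - 6Q = 107 + 4Q so Q* = 11.6 and P* = 153.4.
At the ceiling price 133, quantity supplied is (133 - 107)/4 = 6.5; supply is the short side, so Q = 6.5 trades at P = 133.
PS is the triangle above supply below 133: (1/2)(6.5)(133 - 107) = 84.5.

84.50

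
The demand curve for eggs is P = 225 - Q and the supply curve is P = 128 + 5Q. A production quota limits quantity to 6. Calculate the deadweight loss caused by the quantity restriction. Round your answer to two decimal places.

310.08

Unrestricted equilibrium: Q* = (225 - 128)/(1 + 5) = 16.1667.
At Q = 6 the demand price is 225 - (6) = 219 and the supply price is 128 + 5(6) = 158.
DWL = (1/2)(gap between curves at 6) x (Q* - 6) = (1/2)(61)(10.1667) = 310.0833.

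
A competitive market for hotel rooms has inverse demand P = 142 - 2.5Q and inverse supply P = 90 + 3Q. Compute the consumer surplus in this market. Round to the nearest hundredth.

111.74

Equilibrium: 142 - 2.5Q = 90 + 3Q, so Q* = 9.4545 and P* = 118.3636.
CS is the area between the demand curve and P* from 0 to Q*: (1/2)(9.4545)(23.6364) = 111.7355.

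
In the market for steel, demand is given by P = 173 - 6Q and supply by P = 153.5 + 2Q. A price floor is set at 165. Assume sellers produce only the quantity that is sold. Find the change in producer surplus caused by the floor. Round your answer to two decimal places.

7.61

Without the control, 173 - 6Q = 153.5 + 2Q so Q* = 2.4375 and P* = 158.375.
At the floor price 165, quantity demanded is (173 - 165)/6 = 1.3333; demand is the short side, so Q = 1.3333 trades at P = 165.
PS goes from (1/2)(2.4375)(4.875) = 5.9414 to 13.5556 (computed as (165 - 153.5)(1.3333) - (1/2)(2)(1.3333)^2), a change of 7.6141.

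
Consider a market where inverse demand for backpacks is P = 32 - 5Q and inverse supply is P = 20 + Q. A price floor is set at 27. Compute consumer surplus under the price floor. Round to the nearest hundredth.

2.50

Without the control, 32 - 5Q = 20 + Q so Q* = 2 and P* = 22.
At the floor price 27, quantity demanded is (32 - 27)/5 = 1; demand is the short side, so Q = 1 trades at P = 27.
CS is the triangle under demand above 27: (1/2)(1)(32 - 27) = 2.5.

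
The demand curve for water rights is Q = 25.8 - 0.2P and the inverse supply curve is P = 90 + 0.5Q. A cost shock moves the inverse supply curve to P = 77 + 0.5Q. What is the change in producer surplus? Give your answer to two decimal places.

9.78

Rewriting demand in inverse form: P = 129 - 5Q.
Initial equilibrium: Q_0 = 7.0909, P_0 = 93.5455; CS_0 = (1/2)(7.0909)(35.4545) = 125.7025, PS_0 = (1/2)(7.0909)(3.5455) = 12.5702.
New equilibrium: 129 - 5Q = 77 + 0.5Q gives Q_1 = 9.4545, P_1 = 81.7273; CS_1 = 223.4711, PS_1 = 22.3471.
Change in producer surplus = 22.3471 - 12.5702 = 9.7769.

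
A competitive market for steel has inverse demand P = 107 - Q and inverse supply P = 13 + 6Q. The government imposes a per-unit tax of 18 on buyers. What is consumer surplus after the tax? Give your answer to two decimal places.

Without the tax, 107 - Q = 13 + 6Q so Q* = 13.4286 and P* = 93.5714.
A tax on buyers shifts demand down by 18: (107 - 18) - Q = 13 + 6Q, so Q_t = 10.8571. Buyers pay P_b = 96.1429; sellers receive P_s = P_b - 18 = 78.1429.
Consumer surplus is the triangle under demand above P_b: (1/2)(10.8571)(107 - 96.1429) = 58.9388.

58.94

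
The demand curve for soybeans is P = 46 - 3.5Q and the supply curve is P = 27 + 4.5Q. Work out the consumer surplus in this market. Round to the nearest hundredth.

Setting demand equal to supply, 19 = 8Q, so Q* = 2.375 and P* = 37.6875.
CS is the area between the demand curve and P* from 0 to Q*: (1/2)(2.375)(8.3125) = 9.8711.

9.87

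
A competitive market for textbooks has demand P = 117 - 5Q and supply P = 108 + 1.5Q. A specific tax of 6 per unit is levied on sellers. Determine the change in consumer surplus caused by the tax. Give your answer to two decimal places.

Without the tax, 117 - 5Q = 108 + 1.5Q so Q* = 1.3846 and P* = 110.0769.
With the tax, sellers need 6 more per unit: 117 - 5Q = 108 + 1.5Q + 6, so Q_t = 0.4615. Buyers pay P_b = 114.6923; sellers receive P_s = P_b - 6 = 108.6923.
Consumers lose the trapezoid between P* and P_b out to Q_t plus the triangle from Q_t to Q*: change in CS = 0.5325 - 4.7929 = -4.2604.

-4.26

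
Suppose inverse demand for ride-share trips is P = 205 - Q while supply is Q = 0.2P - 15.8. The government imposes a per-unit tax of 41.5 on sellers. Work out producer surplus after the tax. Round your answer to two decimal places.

Rewriting supply in inverse form: P = 79 + 5Q.
Without the tax, 205 - Q = 79 + 5Q so Q* = 21 and P* = 184.
A tax on sellers shifts supply up by 41.5: 205 - Q = 79 + 5Q + 41.5, so Q_t = 14.0833. Buyers pay P_b = 190.9167; sellers receive P_s = P_b - 41.5 = 149.4167.
PS = (1/2)(Q_t)(P_s - 79) = (1/2)(14.0833)(70.4167) = 495.8507.

495.85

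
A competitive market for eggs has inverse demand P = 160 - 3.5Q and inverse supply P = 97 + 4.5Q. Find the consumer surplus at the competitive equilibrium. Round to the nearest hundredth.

108.53

Equilibrium: 160 - 3.5Q = 97 + 4.5Q, so Q* = 7.875 and P* = 132.4375.
CS is the area between the demand curve and P* from 0 to Q*: (1/2)(7.875)(27.5625) = 108.5273.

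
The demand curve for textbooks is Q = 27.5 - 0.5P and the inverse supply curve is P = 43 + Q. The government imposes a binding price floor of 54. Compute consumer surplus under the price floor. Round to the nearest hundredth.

Rewriting demand in inverse form: P = 55 - 2Q.
Without the control, 55 - 2Q = 43 + Q so Q* = 4 and P* = 47.
At P = 54, buyers demand (55 - 54)/2 = 0.5 while sellers would supply more, so the quantity traded is 0.5 at price 54.
CS is the triangle under demand above 54: (1/2)(0.5)(55 - 54) = 0.25.

0.25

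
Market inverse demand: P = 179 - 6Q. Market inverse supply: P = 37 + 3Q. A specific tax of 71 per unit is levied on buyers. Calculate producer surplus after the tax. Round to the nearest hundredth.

Pre-tax equilibrium: 179 - 6Q = 37 + 3Q gives Q* = 15.7778, P* = 84.3333.
A tax on buyers shifts demand down by 71: (179 - 71) - 6Q = 37 + 3Q, so Q_t = 7.8889. Buyers pay P_b = 131.6667; sellers receive P_s = P_b - 71 = 60.6667.
PS = (1/2)(Q_t)(P_s - 37) = (1/2)(7.8889)(23.6667) = 93.3519.

93.35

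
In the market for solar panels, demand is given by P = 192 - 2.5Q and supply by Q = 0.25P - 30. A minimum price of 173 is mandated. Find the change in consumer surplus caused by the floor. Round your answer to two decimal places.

-81.17

Rewriting supply in inverse form: P = 120 + 4Q.
Free-market equilibrium: 192 - 2.5Q = 120 + 4Q gives Q* = 11.0769, P* = 164.3077.
At P = 173, buyers demand (192 - 173)/2.5 = 7.6 while sellers would supply more, so the quantity traded is 7.6 at price 173.
CS goes from (1/2)(11.0769)(27.6923) = 153.3728 to 72.2 (computed as (192 - 173)(7.6) - (1/2)(2.5)(7.6)^2), a change of -81.1728.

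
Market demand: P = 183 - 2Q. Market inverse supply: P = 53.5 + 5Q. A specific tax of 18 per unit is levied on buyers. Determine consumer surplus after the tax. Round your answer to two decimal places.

253.72

Without the tax, 183 - 2Q = 53.5 + 5Q so Q* = 18.5 and P* = 146.
A tax on buyers shifts demand down by 18: (183 - 18) - 2Q = 53.5 + 5Q, so Q_t = 15.9286. Buyers pay P_b = 151.1429; sellers receive P_s = P_b - 18 = 133.1429.
CS = (1/2)(Q_t)(183 - P_b) = (1/2)(15.9286)(31.8571) = 253.7194.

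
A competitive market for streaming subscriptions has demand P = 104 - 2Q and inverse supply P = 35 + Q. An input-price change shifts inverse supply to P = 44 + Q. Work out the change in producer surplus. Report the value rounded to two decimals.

-64.50

Initial equilibrium: Q_0 = 23, P_0 = 58; CS_0 = (1/2)(23)(46) = 529, PS_0 = (1/2)(23)(23) = 264.5.
New equilibrium: 104 - 2Q = 44 + Q gives Q_1 = 20, P_1 = 64; CS_1 = 400, PS_1 = 200.
Change in producer surplus = 200 - 264.5 = -64.5.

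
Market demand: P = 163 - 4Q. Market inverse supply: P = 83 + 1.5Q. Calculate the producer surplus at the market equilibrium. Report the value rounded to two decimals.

158.68

Setting demand equal to supply, 80 = 5.5Q, so Q* = 14.5455 and P* = 104.8182.
PS is the area between P* and the supply curve from 0 to Q*: (1/2)(14.5455)(21.8182) = 158.6777.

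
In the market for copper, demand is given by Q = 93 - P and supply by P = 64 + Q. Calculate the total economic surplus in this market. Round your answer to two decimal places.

210.25

Rewriting demand in inverse form: P = 93 - Q.
Equilibrium: 93 - Q = 64 + Q, so Q* = 14.5 and P* = 78.5.
Total surplus is the full triangle between the curves from 0 to Q*: (1/2)(14.5)(93 - 64) = 210.25.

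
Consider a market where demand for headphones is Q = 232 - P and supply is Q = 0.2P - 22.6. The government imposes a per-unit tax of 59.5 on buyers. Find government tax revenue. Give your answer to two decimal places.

590.04

Rewriting demand in inverse form: P = 232 - Q.
Rewriting supply in inverse form: P = 113 + 5Q.
Pre-tax equilibrium: 232 - Q = 113 + 5Q gives Q* = 19.8333, P* = 212.1667.
With the tax, buyers' net willingness to pay falls by 59.5: (232 - 59.5) - Q = 113 + 5Q, so Q_t = 9.9167. Buyers pay P_b = 222.0833; sellers receive P_s = P_b - 59.5 = 162.5833.
Tax revenue = t x Q_t = 59.5 x 9.9167 = 590.0417.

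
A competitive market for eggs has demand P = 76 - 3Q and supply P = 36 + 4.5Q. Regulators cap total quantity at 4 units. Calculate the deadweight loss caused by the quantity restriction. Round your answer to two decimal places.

Unrestricted equilibrium: Q* = (76 - 36)/(3 + 4.5) = 5.3333.
At Q = 4 the demand price is 76 - 3(4) = 64 and the supply price is 36 + 4.5(4) = 54.
DWL = (1/2)(gap between curves at 4) x (Q* - 4) = (1/2)(10)(1.3333) = 6.6667.

6.67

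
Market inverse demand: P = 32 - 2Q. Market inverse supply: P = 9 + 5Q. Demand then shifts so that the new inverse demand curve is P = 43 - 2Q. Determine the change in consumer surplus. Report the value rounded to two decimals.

12.80

Initial equilibrium: Q_0 = 3.2857, P_0 = 25.4286; CS_0 = (1/2)(3.2857)(6.5714) = 10.7959, PS_0 = (1/2)(3.2857)(16.4286) = 26.9898.
New equilibrium: 43 - 2Q = 9 + 5Q gives Q_1 = 4.8571, P_1 = 33.2857; CS_1 = 23.5918, PS_1 = 58.9796.
Change in consumer surplus = 23.5918 - 10.7959 = 12.7959.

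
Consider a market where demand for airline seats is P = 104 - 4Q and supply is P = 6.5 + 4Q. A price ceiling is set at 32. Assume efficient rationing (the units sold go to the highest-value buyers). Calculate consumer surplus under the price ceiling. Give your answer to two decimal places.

Without the control, 104 - 4Q = 6.5 + 4Q so Q* = 12.1875 and P* = 55.25.
At the ceiling price 32, quantity supplied is (32 - 6.5)/4 = 6.375; supply is the short side, so Q = 6.375 trades at P = 32.
The demand price at Q = 6.375 is 78.5. CS is the trapezoid between demand and 32 over [0, 6.375]: (1/2)[(104 - 32) + (78.5 - 32)](6.375) = 377.7188.

377.72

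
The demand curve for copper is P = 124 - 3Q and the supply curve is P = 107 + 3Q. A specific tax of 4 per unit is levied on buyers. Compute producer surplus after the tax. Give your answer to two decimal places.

7.04

Without the tax, 124 - 3Q = 107 + 3Q so Q* = 2.8333 and P* = 115.5.
With the tax, buyers' net willingness to pay falls by 4: (124 - 4) - 3Q = 107 + 3Q, so Q_t = 2.1667. Buyers pay P_b = 117.5; sellers receive P_s = P_b - 4 = 113.5.
PS = (1/2)(Q_t)(P_s - 107) = (1/2)(2.1667)(6.5) = 7.0417.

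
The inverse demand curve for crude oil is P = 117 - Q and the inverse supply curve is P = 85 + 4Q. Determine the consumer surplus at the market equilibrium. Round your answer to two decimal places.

Set 117 - Q = 85 + 4Q, which gives 32 = 5Q, so Q* = 6.4 and P* = 117 - (6.4) = 110.6.
Consumer surplus is the triangle under demand above P*: (1/2)(6.4)(117 - 110.6) = (1/2)(6.4)(6.4) = 20.48.

20.48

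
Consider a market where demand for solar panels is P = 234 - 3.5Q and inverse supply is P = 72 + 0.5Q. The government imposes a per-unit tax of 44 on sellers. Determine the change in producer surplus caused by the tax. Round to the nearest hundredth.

-192.50

Pre-tax equilibrium: 234 - 3.5Q = 72 + 0.5Q gives Q* = 40.5, P* = 92.25.
With the tax, sellers need 44 more per unit: 234 - 3.5Q = 72 + 0.5Q + 44, so Q_t = 29.5. Buyers pay P_b = 130.75; sellers receive P_s = P_b - 44 = 86.75.
Producers lose the trapezoid between P_s and P* out to Q_t plus the triangle from Q_t to Q*: change in PS = 217.5625 - 410.0625 = -192.5.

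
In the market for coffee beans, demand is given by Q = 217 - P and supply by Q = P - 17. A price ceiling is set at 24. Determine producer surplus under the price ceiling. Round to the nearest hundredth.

24.50

Rewriting demand in inverse form: P = 217 - Q.
Rewriting supply in inverse form: P = 17 + Q.
Free-market equilibrium: 217 - Q = 17 + Q gives Q* = 100, P* = 117.
At P = 24, sellers supply (24 - 17)/1 = 7 while buyers want more, so the quantity traded is 7 at price 24.
PS is the triangle above supply below 24: (1/2)(7)(24 - 17) = 24.5.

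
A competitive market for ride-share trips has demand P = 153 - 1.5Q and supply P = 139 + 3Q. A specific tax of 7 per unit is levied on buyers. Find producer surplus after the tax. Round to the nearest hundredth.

3.63

Pre-tax equilibrium: 153 - 1.5Q = 139 + 3Q gives Q* = 3.1111, P* = 148.3333.
A tax on buyers shifts demand down by 7: (153 - 7) - 1.5Q = 139 + 3Q, so Q_t = 1.5556. Buyers pay P_b = 150.6667; sellers receive P_s = P_b - 7 = 143.6667.
Producer surplus is the triangle above supply below P_s: (1/2)(1.5556)(143.6667 - 139) = 3.6296.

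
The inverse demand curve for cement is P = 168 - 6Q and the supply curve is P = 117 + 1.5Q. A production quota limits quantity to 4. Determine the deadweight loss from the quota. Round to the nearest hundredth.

Without the quota, 168 - 6Q = 117 + 1.5Q gives Q* = 6.8.
At Q = 4 the demand price is 168 - 6(4) = 144 and the supply price is 117 + 1.5(4) = 123.
DWL = (1/2)(gap between curves at 4) x (Q* - 4) = (1/2)(21)(2.8) = 29.4.

29.40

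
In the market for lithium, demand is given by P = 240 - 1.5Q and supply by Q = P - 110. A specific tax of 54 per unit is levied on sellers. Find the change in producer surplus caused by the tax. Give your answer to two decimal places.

Rewriting supply in inverse form: P = 110 + Q.
Without the tax, 240 - 1.5Q = 110 + Q so Q* = 52 and P* = 162.
With the tax, sellers need 54 more per unit: 240 - 1.5Q = 110 + Q + 54, so Q_t = 30.4. Buyers pay P_b = 194.4; sellers receive P_s = P_b - 54 = 140.4.
Producers lose the trapezoid between P_s and P* out to Q_t plus the triangle from Q_t to Q*: change in PS = 462.08 - 1352 = -889.92.

-889.92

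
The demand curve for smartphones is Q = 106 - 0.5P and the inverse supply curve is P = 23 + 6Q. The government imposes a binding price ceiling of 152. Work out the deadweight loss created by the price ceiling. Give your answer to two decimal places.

18.06

Rewriting demand in inverse form: P = 212 - 2Q.
Free-market equilibrium: 212 - 2Q = 23 + 6Q gives Q* = 23.625, P* = 164.75.
At the ceiling price 152, quantity supplied is (152 - 23)/6 = 21.5; supply is the short side, so Q = 21.5 trades at P = 152.
The lost-trades triangle has base Q* - 21.5 = 2.125 and height equal to the gap between the curves at Q = 21.5, which is 169 - 152 = 17. DWL = (1/2)(2.125)(17) = 18.0625.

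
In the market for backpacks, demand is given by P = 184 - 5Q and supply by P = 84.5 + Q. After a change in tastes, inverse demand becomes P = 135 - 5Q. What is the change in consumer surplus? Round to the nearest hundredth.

Initial equilibrium: Q_0 = 16.5833, P_0 = 101.0833; CS_0 = (1/2)(16.5833)(82.9167) = 687.5174, PS_0 = (1/2)(16.5833)(16.5833) = 137.5035.
New equilibrium: 135 - 5Q = 84.5 + Q gives Q_1 = 8.4167, P_1 = 92.9167; CS_1 = 177.1007, PS_1 = 35.4201.
Change in consumer surplus = 177.1007 - 687.5174 = -510.4167.

-510.42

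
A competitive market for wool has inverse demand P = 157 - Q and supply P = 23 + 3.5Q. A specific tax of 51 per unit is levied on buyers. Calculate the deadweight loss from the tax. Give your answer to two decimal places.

289.00

Without the tax, 157 - Q = 23 + 3.5Q so Q* = 29.7778 and P* = 127.2222.
With the tax, buyers' net willingness to pay falls by 51: (157 - 51) - Q = 23 + 3.5Q, so Q_t = 18.4444. Buyers pay P_b = 138.5556; sellers receive P_s = P_b - 51 = 87.5556.
The welfare triangle lost has base Q* - Q_t = 11.3333 and height t = 51, so DWL = (1/2)(11.3333)(51) = 289.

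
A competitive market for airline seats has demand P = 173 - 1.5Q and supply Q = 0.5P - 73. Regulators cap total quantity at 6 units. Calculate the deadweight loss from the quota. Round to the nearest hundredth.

5.14

Rewriting supply in inverse form: P = 146 + 2Q.
Unrestricted equilibrium: Q* = (173 - 146)/(1.5 + 2) = 7.7143.
At Q = 6 the demand price is 173 - 1.5(6) = 164 and the supply price is 146 + 2(6) = 158.
Deadweight loss is the triangle between the curves from 6 to 7.7143: (1/2)(164 - 158)(7.7143 - 6) = 5.1429.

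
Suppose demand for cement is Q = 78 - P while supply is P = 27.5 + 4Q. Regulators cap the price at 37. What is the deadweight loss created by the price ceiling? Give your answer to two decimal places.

149.19

Rewriting demand in inverse form: P = 78 - Q.
Free-market equilibrium: 78 - Q = 27.5 + 4Q gives Q* = 10.1, P* = 67.9.
At the ceiling price 37, quantity supplied is (37 - 27.5)/4 = 2.375; supply is the short side, so Q = 2.375 trades at P = 37.
The lost-trades triangle has base Q* - 2.375 = 7.725 and height equal to the gap between the curves at Q = 2.375, which is 75.625 - 37 = 38.625. DWL = (1/2)(7.725)(38.625) = 149.1891.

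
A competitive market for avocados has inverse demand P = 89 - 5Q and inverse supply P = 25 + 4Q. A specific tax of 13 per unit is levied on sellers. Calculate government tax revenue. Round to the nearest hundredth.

73.67

Pre-tax equilibrium: 89 - 5Q = 25 + 4Q gives Q* = 7.1111, P* = 53.4444.
A tax on sellers shifts supply up by 13: 89 - 5Q = 25 + 4Q + 13, so Q_t = 5.6667. Buyers pay P_b = 60.6667; sellers receive P_s = P_b - 13 = 47.6667.
Revenue is the tax times quantity traded: 13 x 5.6667 = 73.6667.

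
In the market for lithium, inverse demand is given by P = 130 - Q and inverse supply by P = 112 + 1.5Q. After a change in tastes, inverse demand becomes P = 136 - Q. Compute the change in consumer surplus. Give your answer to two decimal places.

Initial equilibrium: Q_0 = 7.2, P_0 = 122.8; CS_0 = (1/2)(7.2)(7.2) = 25.92, PS_0 = (1/2)(7.2)(10.8) = 38.88.
New equilibrium: 136 - Q = 112 + 1.5Q gives Q_1 = 9.6, P_1 = 126.4; CS_1 = 46.08, PS_1 = 69.12.
Change in consumer surplus = 46.08 - 25.92 = 20.16.

20.16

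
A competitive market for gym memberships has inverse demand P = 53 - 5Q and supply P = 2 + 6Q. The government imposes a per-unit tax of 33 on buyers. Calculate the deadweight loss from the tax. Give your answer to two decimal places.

49.50

Without the tax, 53 - 5Q = 2 + 6Q so Q* = 4.6364 and P* = 29.8182.
A tax on buyers shifts demand down by 33: (53 - 33) - 5Q = 2 + 6Q, so Q_t = 1.6364. Buyers pay P_b = 44.8182; sellers receive P_s = P_b - 33 = 11.8182.
The welfare triangle lost has base Q* - Q_t = 3 and height t = 33, so DWL = (1/2)(3)(33) = 49.5.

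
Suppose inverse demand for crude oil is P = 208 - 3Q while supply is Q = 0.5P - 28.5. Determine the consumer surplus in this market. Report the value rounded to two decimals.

1368.06

Rewriting supply in inverse form: P = 57 + 2Q.
Equilibrium: 208 - 3Q = 57 + 2Q, so Q* = 30.2 and P* = 117.4.
The demand choke price is 208, so CS = (1/2)(Q*)(208 - P*) = (1/2)(30.2)(90.6) = 1368.06.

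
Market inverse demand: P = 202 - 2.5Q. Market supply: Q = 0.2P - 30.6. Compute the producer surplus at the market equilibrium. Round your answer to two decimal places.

106.71

Rewriting supply in inverse form: P = 153 + 5Q.
Set 202 - 2.5Q = 153 + 5Q, which gives 49 = 7.5Q, so Q* = 6.5333 and P* = 202 - 2.5(6.5333) = 185.6667.
The supply curve's price intercept is 153, so PS = (1/2)(Q*)(P* - 153) = (1/2)(6.5333)(32.6667) = 106.7111.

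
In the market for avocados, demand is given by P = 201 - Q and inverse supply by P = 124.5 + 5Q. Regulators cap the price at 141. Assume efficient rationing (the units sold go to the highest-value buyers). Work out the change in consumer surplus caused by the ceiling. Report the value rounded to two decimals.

Free-market equilibrium: 201 - Q = 124.5 + 5Q gives Q* = 12.75, P* = 188.25.
At P = 141, sellers supply (141 - 124.5)/5 = 3.3 while buyers want more, so the quantity traded is 3.3 at price 141.
CS goes from (1/2)(12.75)(12.75) = 81.2812 to 192.555 (computed as (201 - 141)(3.3) - (1/2)(1)(3.3)^2), a change of 111.2738.

111.27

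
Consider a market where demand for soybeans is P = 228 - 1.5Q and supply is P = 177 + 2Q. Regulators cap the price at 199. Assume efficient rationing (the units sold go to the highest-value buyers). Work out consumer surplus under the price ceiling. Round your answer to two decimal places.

228.25

Free-market equilibrium: 228 - 1.5Q = 177 + 2Q gives Q* = 14.5714, P* = 206.1429.
At P = 199, sellers supply (199 - 177)/2 = 11 while buyers want more, so the quantity traded is 11 at price 199.
The demand price at Q = 11 is 211.5. CS is the trapezoid between demand and 199 over [0, 11]: (1/2)[(228 - 199) + (211.5 - 199)](11) = 228.25.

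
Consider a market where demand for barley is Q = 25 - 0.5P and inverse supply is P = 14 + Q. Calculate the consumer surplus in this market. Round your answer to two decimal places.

Rewriting demand in inverse form: P = 50 - 2Q.
Setting demand equal to supply, 36 = 3Q, so Q* = 12 and P* = 26.
Consumer surplus is the triangle under demand above P*: (1/2)(12)(50 - 26) = (1/2)(12)(24) = 144.

144.00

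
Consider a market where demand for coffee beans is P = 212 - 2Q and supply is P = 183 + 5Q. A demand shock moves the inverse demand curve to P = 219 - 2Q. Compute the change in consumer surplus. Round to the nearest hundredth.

9.29

Initial equilibrium: Q_0 = 4.1429, P_0 = 203.7143; CS_0 = (1/2)(4.1429)(8.2857) = 17.1633, PS_0 = (1/2)(4.1429)(20.7143) = 42.9082.
New equilibrium: 219 - 2Q = 183 + 5Q gives Q_1 = 5.1429, P_1 = 208.7143; CS_1 = 26.449, PS_1 = 66.1224.
Change in consumer surplus = 26.449 - 17.1633 = 9.2857.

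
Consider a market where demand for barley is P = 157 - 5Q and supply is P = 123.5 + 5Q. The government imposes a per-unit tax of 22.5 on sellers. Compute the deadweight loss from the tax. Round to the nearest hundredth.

Without the tax, 157 - 5Q = 123.5 + 5Q so Q* = 3.35 and P* = 140.25.
A tax on sellers shifts supply up by 22.5: 157 - 5Q = 123.5 + 5Q + 22.5, so Q_t = 1.1. Buyers pay P_b = 151.5; sellers receive P_s = P_b - 22.5 = 129.
The welfare triangle lost has base Q* - Q_t = 2.25 and height t = 22.5, so DWL = (1/2)(2.25)(22.5) = 25.3125.

25.31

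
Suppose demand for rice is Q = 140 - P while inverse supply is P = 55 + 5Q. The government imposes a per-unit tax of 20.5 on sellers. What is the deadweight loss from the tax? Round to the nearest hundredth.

35.02

Rewriting demand in inverse form: P = 140 - Q.
Pre-tax equilibrium: 140 - Q = 55 + 5Q gives Q* = 14.1667, P* = 125.8333.
With the tax, sellers need 20.5 more per unit: 140 - Q = 55 + 5Q + 20.5, so Q_t = 10.75. Buyers pay P_b = 129.25; sellers receive P_s = P_b - 20.5 = 108.75.
The welfare triangle lost has base Q* - Q_t = 3.4167 and height t = 20.5, so DWL = (1/2)(3.4167)(20.5) = 35.0208.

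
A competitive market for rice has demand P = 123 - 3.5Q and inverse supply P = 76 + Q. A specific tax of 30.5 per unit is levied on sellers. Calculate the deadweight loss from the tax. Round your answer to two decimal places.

Without the tax, 123 - 3.5Q = 76 + Q so Q* = 10.4444 and P* = 86.4444.
With the tax, sellers need 30.5 more per unit: 123 - 3.5Q = 76 + Q + 30.5, so Q_t = 3.6667. Buyers pay P_b = 110.1667; sellers receive P_s = P_b - 30.5 = 79.6667.
The welfare triangle lost has base Q* - Q_t = 6.7778 and height t = 30.5, so DWL = (1/2)(6.7778)(30.5) = 103.3611.

103.36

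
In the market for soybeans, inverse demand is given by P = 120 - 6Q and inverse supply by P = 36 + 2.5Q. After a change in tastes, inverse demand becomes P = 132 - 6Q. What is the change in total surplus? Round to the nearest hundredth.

127.06

Initial equilibrium: Q_0 = 9.8824, P_0 = 60.7059; CS_0 = (1/2)(9.8824)(59.2941) = 292.9827, PS_0 = (1/2)(9.8824)(24.7059) = 122.0761.
New equilibrium: 132 - 6Q = 36 + 2.5Q gives Q_1 = 11.2941, P_1 = 64.2353; CS_1 = 382.6713, PS_1 = 159.4464.
Change in total surplus = (382.6713 + 159.4464) - (292.9827 + 122.0761) = 127.0588.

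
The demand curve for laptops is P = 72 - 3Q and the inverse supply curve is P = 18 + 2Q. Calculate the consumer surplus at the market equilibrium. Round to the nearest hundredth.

Equilibrium: 72 - 3Q = 18 + 2Q, so Q* = 10.8 and P* = 39.6.
Consumer surplus is the triangle under demand above P*: (1/2)(10.8)(72 - 39.6) = (1/2)(10.8)(32.4) = 174.96.

174.96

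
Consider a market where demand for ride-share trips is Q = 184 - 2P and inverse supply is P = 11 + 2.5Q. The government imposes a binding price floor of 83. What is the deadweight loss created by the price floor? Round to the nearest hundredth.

121.50

Rewriting demand in inverse form: P = 92 - 0.5Q.
Without the control, 92 - 0.5Q = 11 + 2.5Q so Q* = 27 and P* = 78.5.
At P = 83, buyers demand (92 - 83)/0.5 = 18 while sellers would supply more, so the quantity traded is 18 at price 83.
At Q = 18 the demand price is 83 and the supply price is 56. Deadweight loss is the triangle between the curves from 18 to 27: (1/2)(83 - 56)(27 - 18) = 121.5.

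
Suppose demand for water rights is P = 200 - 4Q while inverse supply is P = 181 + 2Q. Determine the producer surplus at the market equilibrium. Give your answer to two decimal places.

10.03

Equilibrium: 200 - 4Q = 181 + 2Q, so Q* = 3.1667 and P* = 187.3333.
The supply curve's price intercept is 181, so PS = (1/2)(Q*)(P* - 181) = (1/2)(3.1667)(6.3333) = 10.0278.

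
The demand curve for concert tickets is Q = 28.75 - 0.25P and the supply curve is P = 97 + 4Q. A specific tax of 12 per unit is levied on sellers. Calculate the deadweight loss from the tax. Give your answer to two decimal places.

9.00

Rewriting demand in inverse form: P = 115 - 4Q.
Without the tax, 115 - 4Q = 97 + 4Q so Q* = 2.25 and P* = 106.
A tax on sellers shifts supply up by 12: 115 - 4Q = 97 + 4Q + 12, so Q_t = 0.75. Buyers pay P_b = 112; sellers receive P_s = P_b - 12 = 100.
The welfare triangle lost has base Q* - Q_t = 1.5 and height t = 12, so DWL = (1/2)(1.5)(12) = 9.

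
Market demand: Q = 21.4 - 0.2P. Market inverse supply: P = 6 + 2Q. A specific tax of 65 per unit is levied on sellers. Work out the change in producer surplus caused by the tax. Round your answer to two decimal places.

-181.73

Rewriting demand in inverse form: P = 107 - 5Q.
Without the tax, 107 - 5Q = 6 + 2Q so Q* = 14.4286 and P* = 34.8571.
A tax on sellers shifts supply up by 65: 107 - 5Q = 6 + 2Q + 65, so Q_t = 5.1429. Buyers pay P_b = 81.2857; sellers receive P_s = P_b - 65 = 16.2857.
Producers lose the trapezoid between P_s and P* out to Q_t plus the triangle from Q_t to Q*: change in PS = 26.449 - 208.1837 = -181.7347.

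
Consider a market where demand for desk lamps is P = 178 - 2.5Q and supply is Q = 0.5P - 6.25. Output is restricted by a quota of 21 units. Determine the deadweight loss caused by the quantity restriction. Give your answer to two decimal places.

Rewriting supply in inverse form: P = 12.5 + 2Q.
Unrestricted equilibrium: Q* = (178 - 12.5)/(2.5 + 2) = 36.7778.
At Q = 21 the demand price is 178 - 2.5(21) = 125.5 and the supply price is 12.5 + 2(21) = 54.5.
DWL = (1/2)(gap between curves at 21) x (Q* - 21) = (1/2)(71)(15.7778) = 560.1111.

560.11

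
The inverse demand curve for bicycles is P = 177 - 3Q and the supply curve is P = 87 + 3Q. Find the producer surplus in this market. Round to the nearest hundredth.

337.50

Set 177 - 3Q = 87 + 3Q, which gives 90 = 6Q, so Q* = 15 and P* = 177 - 3(15) = 132.
The supply curve's price intercept is 87, so PS = (1/2)(Q*)(P* - 87) = (1/2)(15)(45) = 337.5.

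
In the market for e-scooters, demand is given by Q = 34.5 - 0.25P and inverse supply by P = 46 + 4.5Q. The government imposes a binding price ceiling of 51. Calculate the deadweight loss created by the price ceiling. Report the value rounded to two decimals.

Rewriting demand in inverse form: P = 138 - 4Q.
Free-market equilibrium: 138 - 4Q = 46 + 4.5Q gives Q* = 10.8235, P* = 94.7059.
At the ceiling price 51, quantity supplied is (51 - 46)/4.5 = 1.1111; supply is the short side, so Q = 1.1111 trades at P = 51.
The lost-trades triangle has base Q* - 1.1111 = 9.7124 and height equal to the gap between the curves at Q = 1.1111, which is 133.5556 - 51 = 82.5556. DWL = (1/2)(9.7124)(82.5556) = 400.907.

400.91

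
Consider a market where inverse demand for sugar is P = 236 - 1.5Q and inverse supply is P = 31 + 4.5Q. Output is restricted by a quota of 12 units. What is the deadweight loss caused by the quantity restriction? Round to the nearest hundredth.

1474.08

Unrestricted equilibrium: Q* = (236 - 31)/(1.5 + 4.5) = 34.1667.
At Q = 12 the demand price is 236 - 1.5(12) = 218 and the supply price is 31 + 4.5(12) = 85.
DWL = (1/2)(gap between curves at 12) x (Q* - 12) = (1/2)(133)(22.1667) = 1474.0833.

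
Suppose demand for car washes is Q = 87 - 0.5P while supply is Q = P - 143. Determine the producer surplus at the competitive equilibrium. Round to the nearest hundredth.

53.39

Rewriting demand in inverse form: P = 174 - 2Q.
Rewriting supply in inverse form: P = 143 + Q.
Setting demand equal to supply, 31 = 3Q, so Q* = 10.3333 and P* = 153.3333.
The supply curve's price intercept is 143, so PS = (1/2)(Q*)(P* - 143) = (1/2)(10.3333)(10.3333) = 53.3889.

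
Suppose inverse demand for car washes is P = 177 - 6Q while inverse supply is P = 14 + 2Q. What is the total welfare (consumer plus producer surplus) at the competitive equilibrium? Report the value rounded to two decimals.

Setting demand equal to supply, 163 = 8Q, so Q* = 20.375 and P* = 54.75.
CS = (1/2)(20.375)(122.25) = 1245.4219 and PS = (1/2)(20.375)(40.75) = 415.1406, so total surplus = 1660.5625.

1660.56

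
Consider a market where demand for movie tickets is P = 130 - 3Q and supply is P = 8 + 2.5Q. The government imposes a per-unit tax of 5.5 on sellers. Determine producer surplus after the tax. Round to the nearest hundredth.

560.84

Pre-tax equilibrium: 130 - 3Q = 8 + 2.5Q gives Q* = 22.1818, P* = 63.4545.
A tax on sellers shifts supply up by 5.5: 130 - 3Q = 8 + 2.5Q + 5.5, so Q_t = 21.1818. Buyers pay P_b = 66.4545; sellers receive P_s = P_b - 5.5 = 60.9545.
PS = (1/2)(Q_t)(P_s - 8) = (1/2)(21.1818)(52.9545) = 560.8368.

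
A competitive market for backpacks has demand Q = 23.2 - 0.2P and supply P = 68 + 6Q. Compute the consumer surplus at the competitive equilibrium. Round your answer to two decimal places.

Rewriting demand in inverse form: P = 116 - 5Q.
Set 116 - 5Q = 68 + 6Q, which gives 48 = 11Q, so Q* = 4.3636 and P* = 116 - 5(4.3636) = 94.1818.
The demand choke price is 116, so CS = (1/2)(Q*)(116 - P*) = (1/2)(4.3636)(21.8182) = 47.6033.

47.60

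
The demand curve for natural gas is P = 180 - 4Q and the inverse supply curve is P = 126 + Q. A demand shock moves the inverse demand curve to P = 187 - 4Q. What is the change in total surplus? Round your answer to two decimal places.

Initial equilibrium: Q_0 = 10.8, P_0 = 136.8; CS_0 = (1/2)(10.8)(43.2) = 233.28, PS_0 = (1/2)(10.8)(10.8) = 58.32.
New equilibrium: 187 - 4Q = 126 + Q gives Q_1 = 12.2, P_1 = 138.2; CS_1 = 297.68, PS_1 = 74.42.
Change in total surplus = (297.68 + 74.42) - (233.28 + 58.32) = 80.5.

80.50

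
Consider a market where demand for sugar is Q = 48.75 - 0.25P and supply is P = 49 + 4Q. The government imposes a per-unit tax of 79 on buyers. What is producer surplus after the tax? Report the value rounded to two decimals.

Rewriting demand in inverse form: P = 195 - 4Q.
Pre-tax equilibrium: 195 - 4Q = 49 + 4Q gives Q* = 18.25, P* = 122.
A tax on buyers shifts demand down by 79: (195 - 79) - 4Q = 49 + 4Q, so Q_t = 8.375. Buyers pay P_b = 161.5; sellers receive P_s = P_b - 79 = 82.5.
Producer surplus is the triangle above supply below P_s: (1/2)(8.375)(82.5 - 49) = 140.2812.

140.28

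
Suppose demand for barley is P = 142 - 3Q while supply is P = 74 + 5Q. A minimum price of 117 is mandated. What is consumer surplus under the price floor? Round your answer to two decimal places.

104.17

Free-market equilibrium: 142 - 3Q = 74 + 5Q gives Q* = 8.5, P* = 116.5.
At the floor price 117, quantity demanded is (142 - 117)/3 = 8.3333; demand is the short side, so Q = 8.3333 trades at P = 117.
CS is the triangle under demand above 117: (1/2)(8.3333)(142 - 117) = 104.1667.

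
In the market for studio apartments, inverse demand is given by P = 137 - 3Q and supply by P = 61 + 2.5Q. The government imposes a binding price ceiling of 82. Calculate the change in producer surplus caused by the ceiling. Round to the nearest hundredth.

Without the control, 137 - 3Q = 61 + 2.5Q so Q* = 13.8182 and P* = 95.5455.
At the ceiling price 82, quantity supplied is (82 - 61)/2.5 = 8.4; supply is the short side, so Q = 8.4 trades at P = 82.
PS goes from (1/2)(13.8182)(34.5455) = 238.6777 to 88.2 (computed as (82 - 61)(8.4) - (1/2)(2.5)(8.4)^2), a change of -150.4777.

-150.48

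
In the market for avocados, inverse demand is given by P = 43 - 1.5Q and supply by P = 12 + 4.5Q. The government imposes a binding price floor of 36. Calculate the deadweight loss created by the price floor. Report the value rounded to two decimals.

Without the control, 43 - 1.5Q = 12 + 4.5Q so Q* = 5.1667 and P* = 35.25.
At the floor price 36, quantity demanded is (43 - 36)/1.5 = 4.6667; demand is the short side, so Q = 4.6667 trades at P = 36.
At Q = 4.6667 the demand price is 36 and the supply price is 33. Deadweight loss is the triangle between the curves from 4.6667 to 5.1667: (1/2)(36 - 33)(5.1667 - 4.6667) = 0.75.

0.75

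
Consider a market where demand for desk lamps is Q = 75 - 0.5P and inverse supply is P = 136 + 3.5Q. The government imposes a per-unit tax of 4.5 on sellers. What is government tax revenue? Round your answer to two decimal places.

7.77

Rewriting demand in inverse form: P = 150 - 2Q.
Pre-tax equilibrium: 150 - 2Q = 136 + 3.5Q gives Q* = 2.5455, P* = 144.9091.
A tax on sellers shifts supply up by 4.5: 150 - 2Q = 136 + 3.5Q + 4.5, so Q_t = 1.7273. Buyers pay P_b = 146.5455; sellers receive P_s = P_b - 4.5 = 142.0455.
Tax revenue = t x Q_t = 4.5 x 1.7273 = 7.7727.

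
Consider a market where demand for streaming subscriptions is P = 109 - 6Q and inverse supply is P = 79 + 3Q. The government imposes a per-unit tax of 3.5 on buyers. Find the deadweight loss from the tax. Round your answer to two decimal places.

0.68

Pre-tax equilibrium: 109 - 6Q = 79 + 3Q gives Q* = 3.3333, P* = 89.
A tax on buyers shifts demand down by 3.5: (109 - 3.5) - 6Q = 79 + 3Q, so Q_t = 2.9444. Buyers pay P_b = 91.3333; sellers receive P_s = P_b - 3.5 = 87.8333.
Deadweight loss is the triangle between the curves from Q_t to Q*: (1/2)(3.3333 - 2.9444)(3.5) = 0.6806.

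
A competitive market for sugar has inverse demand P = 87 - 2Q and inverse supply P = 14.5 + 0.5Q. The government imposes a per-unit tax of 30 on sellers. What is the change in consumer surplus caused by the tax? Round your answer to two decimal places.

-552.00

Without the tax, 87 - 2Q = 14.5 + 0.5Q so Q* = 29 and P* = 29.
A tax on sellers shifts supply up by 30: 87 - 2Q = 14.5 + 0.5Q + 30, so Q_t = 17. Buyers pay P_b = 53; sellers receive P_s = P_b - 30 = 23.
CS falls from (1/2)(29)(58) = 841 to (1/2)(17)(34) = 289, a change of -552.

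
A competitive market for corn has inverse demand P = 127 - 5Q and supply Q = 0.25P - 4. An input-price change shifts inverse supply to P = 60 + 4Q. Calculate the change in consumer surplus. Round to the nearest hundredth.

Rewriting supply in inverse form: P = 16 + 4Q.
Initial equilibrium: Q_0 = 12.3333, P_0 = 65.3333; CS_0 = (1/2)(12.3333)(61.6667) = 380.2778, PS_0 = (1/2)(12.3333)(49.3333) = 304.2222.
New equilibrium: 127 - 5Q = 60 + 4Q gives Q_1 = 7.4444, P_1 = 89.7778; CS_1 = 138.5494, PS_1 = 110.8395.
Change in consumer surplus = 138.5494 - 380.2778 = -241.7284.

-241.73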